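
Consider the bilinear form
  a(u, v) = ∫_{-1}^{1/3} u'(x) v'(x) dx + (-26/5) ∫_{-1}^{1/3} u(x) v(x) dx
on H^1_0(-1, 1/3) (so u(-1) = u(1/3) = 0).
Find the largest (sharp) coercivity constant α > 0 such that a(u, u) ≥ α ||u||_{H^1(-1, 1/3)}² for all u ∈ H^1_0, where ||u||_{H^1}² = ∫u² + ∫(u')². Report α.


α = (-416 + 45*π^2)/(5*(16 + 9*π^2))

Coercivity of a(·,·) on H^1_0(-1, 1/3) means a(u, u) ≥ α ||u||_{H^1}² for every u ∈ H^1_0.
The interval has length L = 4/3, and Poincaré/coercivity depend only on L. Here a(u, u) = ∫(u')² + (-26/5)·∫u².
Here c = -26/5 < 0 with |c| < (π/L)² = 9*π^2/16, so coercivity still holds. The condition a(u,u) ≥ α||u||_{H^1}² reads (1−α)∫(u')² ≥ (α−c)∫u². Any admissible α is ≤ 1 (rapidly oscillating u have ∫u²/∫(u')² → 0), and α = 1 would force 0 ≥ (1−c)∫u², impossible since c < 1; so 1−α > 0. By the sharp Poincaré inequality on H^1_0 of an interval of length L, ∫(u')² ≥ (π/L)²∫u² with equality for the first sine mode sin(π(x−x₀)/L) (x₀ the left endpoint), so the inequality holds for all u iff (1−α)(π/L)² ≥ α − c, i.e. α ≤ ((π/L)² + c)/((π/L)² + 1) = (1 + c(L/π)²)/(1 + (L/π)²). (Direct route, valid since c ≤ 0: Poincaré gives c∫u² ≥ c(L/π)²∫(u')², so a(u,u) ≥ (1 + c(L/π)²)∫(u')², while ||u||_{H^1}² ≤ (1 + (L/π)²)∫(u')²; dividing yields the same α.) With (π/L)² = 9*π^2/16 and c = -26/5, the largest admissible constant is α = ((π/L)² + c)/((π/L)² + 1).
Simplifying, α = (-416 + 45*π^2)/(5*(16 + 9*π^2)).


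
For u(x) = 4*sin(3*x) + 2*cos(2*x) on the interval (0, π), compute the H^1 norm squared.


||u||_{H^1(0,π)}^2 = 96 + 90*π

u'(x) = -4*sin(2*x) + 12*cos(3*x).
Expand u² and (u')² and integrate term by term on (0, π), using: for integers n ≥ 1, ∫_0^π sin²(nx) dx = ∫_0^π cos²(nx) dx = π/2; for n ≠ n', ∫_0^π sin(nx)sin(n'x) dx = ∫_0^π cos(nx)cos(n'x) dx = 0; and by product-to-sum, ∫_0^π sin(nx)cos(n'x) dx = ½∫_0^π [sin((n+n')x) + sin((n−n')x)] dx, which is 0 when n+n' is even and 2n/(n²−n'²) when n+n' is odd (it need not vanish on (0, π)).
  u² squared terms: (2)²·∫cos(2x)² dx = 4·π/2 = 2*π;  (4)²·∫sin(3x)² dx = 16·π/2 = 8*π.
  u² cross terms: 2·(2)·(4)·∫cos(2x)·sin(3x) dx = 16·(6/5) = 96/5.
  So ∫_0^π u² dx = 2*π + 8*π + 96/5 = 96/5 + 10*π.
  (u')² squared terms: (-4)²·∫sin(2x)² dx = 16·π/2 = 8*π;  (12)²·∫cos(3x)² dx = 144·π/2 = 72*π.
  (u')² cross terms: 2·(-4)·(12)·∫sin(2x)·cos(3x) dx = -96·(-4/5) = 384/5.
  So ∫_0^π (u')² dx = 8*π + 72*π + 384/5 = 384/5 + 80*π.
||u||_{H^1}^2 = (96/5 + 10*π) + (384/5 + 80*π) = 96 + 90*π.


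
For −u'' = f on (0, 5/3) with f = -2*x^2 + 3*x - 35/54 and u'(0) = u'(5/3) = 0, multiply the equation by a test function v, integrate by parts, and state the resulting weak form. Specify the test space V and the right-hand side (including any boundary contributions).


V = H^1(0, 5/3) (no boundary constraint on v; u is determined up to an additive constant); weak form: ∫_0^5/3 u'v' dx = ∫_0^5/3 (-2*x^2 + 3*x - 35/54) v dx for all v ∈ V.

Multiply both sides by a test function v and integrate from 0 to 5/3:
  ∫_0^5/3 −u''(x) v(x) dx = ∫_0^5/3 f(x) v(x) dx.
Integrate the LHS by parts once:
  ∫_0^5/3 −u'' v dx = −[u'(x) v(x)]_0^5/3 + ∫_0^5/3 u'(x) v'(x) dx.
Thus ∫_0^5/3 u'(x) v'(x) dx = ∫_0^5/3 f(x) v(x) dx + [u'(x) v(x)]_0^5/3.
Choose V so that boundary terms are either known or forced to vanish.
u has homogeneous Neumann: u'(0) = u'(5/3) = 0. So [u' v]_0^5/3 = 0·v(5/3) − 0·v(0) = 0 for any v; take V = H^1(0, 5/3).
Weak formulation: find u (satisfying any essential BC) such that ∫_0^5/3 u'(x) v'(x) dx = ∫_0^5/3 f v dx for all v ∈ V (homogeneous Neumann, so boundary terms vanish).
Substituting f(x) = -2*x^2 + 3*x - 35/54, the right-hand side is ∫_0^5/3 (-2*x^2 + 3*x - 35/54) v dx.
Compatibility check (pure Neumann): taking v ≡ 1 ∈ V gives 0 = ∫_0^5/3 f dx + (0) − (0), i.e. ∫_0^5/3 f dx must equal u'(0) − u'(5/3) = 0. Indeed ∫_0^5/3 (-2*x^2 + 3*x - 35/54) dx = 0, so the data are compatible. The solution is then unique only up to an additive constant (fix it e.g. by requiring ∫_0^5/3 u dx = 0).


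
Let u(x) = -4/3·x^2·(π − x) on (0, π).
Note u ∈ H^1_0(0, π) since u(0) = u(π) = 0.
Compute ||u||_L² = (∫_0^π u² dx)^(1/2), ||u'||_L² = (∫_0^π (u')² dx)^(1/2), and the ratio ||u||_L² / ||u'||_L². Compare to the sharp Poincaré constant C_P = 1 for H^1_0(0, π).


||u||_L² / ||u'||_L² = sqrt(14)*π/14 < C_P = 1.

u(x) = -4/3·x^2·(π − x), so u'(x) = 4*x*(3*x - 2*π)/3.
u(x) = -4/3·x^2·(π − x) vanishes at x = 0 and x = π, so u ∈ H^1_0(0, π). Differentiate via the product rule and integrate the resulting polynomials term by term.
  ∫_0^π u² dx = ∫_0^π (16*x^6/9 - 32*π*x^5/9 + 16*π^2*x^4/9) dx. Term by term:
    ∫_0^π 16*x^6/9 dx = 16*π^7/63;  ∫_0^π -32*π*x^5/9 dx = -16*π^7/27;  ∫_0^π 16*π^2*x^4/9 dx = 16*π^7/45.
  Sum: 16*π^7/63 − 16*π^7/27 + 16*π^7/45 = 16*π^7/945.
  ∫_0^π (u')² dx = ∫_0^π (16*x^4 - 64*π*x^3/3 + 64*π^2*x^2/9) dx. Term by term:
    ∫_0^π 16*x^4 dx = 16*π^5/5;  ∫_0^π -64*π*x^3/3 dx = -16*π^5/3;  ∫_0^π 64*π^2*x^2/9 dx = 64*π^5/27.
  Sum: 16*π^5/5 − 16*π^5/3 + 64*π^5/27 = 32*π^5/135.
∫_0^π u² dx = 16*π^7/945, so ||u||_L² = 4*sqrt(105)*π^(7/2)/315.
∫_0^π (u')² dx = 32*π^5/135, so ||u'||_L² = 4*sqrt(30)*π^(5/2)/45.
Ratio ||u||_L² / ||u'||_L² = sqrt(14)*π/14.
Sharp Poincaré constant on H^1_0(0, π) is C_P = L/π = 1, achieved by sin(x).
A polynomial bump cannot attain the sharp Poincaré constant (only the first sine eigenfunction does), so the ratio is strictly less than C_P, consistent with ||u||_L² ≤ C_P ||u'||_L².


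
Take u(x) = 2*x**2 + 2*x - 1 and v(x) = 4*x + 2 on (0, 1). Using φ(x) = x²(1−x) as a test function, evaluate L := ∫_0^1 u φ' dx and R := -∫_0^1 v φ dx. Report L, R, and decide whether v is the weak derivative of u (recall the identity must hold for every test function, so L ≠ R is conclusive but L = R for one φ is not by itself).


LHS = -11/30, RHS = -11/30. Yes, v = u' weakly.

u(x) = 2*x**2 + 2*x - 1, classical derivative u'(x) = 4*x + 2.
φ(x) = x²(1−x), so φ'(x) = x*(2 - 3*x).
Note φ(0) = φ(1) = 0, so the boundary term u·φ vanishes.
LHS = ∫_0^1 u(x) φ'(x) dx = ∫_0^1 (-6*x^4 - 2*x^3 + 7*x^2 - 2*x) dx. Term by term:
  ∫_0^1 -6*x^4 dx = -6/5;  ∫_0^1 -2*x^3 dx = -1/2;  ∫_0^1 7*x^2 dx = 7/3;
  ∫_0^1 -2*x dx = -1.
Sum: -6/5 − 1/2 + 7/3 − 1 = -11/30.
So LHS = -11/30.
∫_0^1 v(x) φ(x) dx = ∫_0^1 (-4*x^4 + 2*x^3 + 2*x^2) dx. Term by term:
  ∫_0^1 -4*x^4 dx = -4/5;  ∫_0^1 2*x^3 dx = 1/2;  ∫_0^1 2*x^2 dx = 2/3.
Sum: -4/5 + 1/2 + 2/3 = 11/30.
So RHS = -∫_0^1 v(x) φ(x) dx = -11/30.
LHS = RHS, so the identity holds for this test φ.
Moreover u is smooth here and v(x) = u'(x) = 4*x + 2 pointwise, so the identity holds for every test function. Hence v is the weak derivative of u.


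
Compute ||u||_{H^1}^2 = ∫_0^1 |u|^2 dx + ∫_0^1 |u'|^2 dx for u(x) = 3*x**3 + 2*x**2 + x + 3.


||u||_{H^1}^2 = 16307/210

The H^1 norm (squared) on an interval (0, L) is
  ||u||_{H^1}^2 = ∫_0^L u(x)^2 dx + ∫_0^L u'(x)^2 dx.
Compute u'(x) = 9*x**2 + 4*x + 1.
Then u(x)^2 = 9*x**6 + 12*x**5 + 10*x**4 + 22*x**3 + 13*x**2 + 6*x + 9 and u'(x)^2 = 81*x**4 + 72*x**3 + 34*x**2 + 8*x + 1.
Integrate each monomial from 0 to 1 using ∫_0^1 c·x^n dx = c·1^(n+1)/(n+1):
  ∫_0^1 u(x)^2 dx = ∫_0^1 (9*x^6 + 12*x^5 + 10*x^4 + 22*x^3 + 13*x^2 + 6*x + 9) dx. Term by term:
    ∫_0^1 9*x^6 dx = 9/7;  ∫_0^1 12*x^5 dx = 2;  ∫_0^1 10*x^4 dx = 2;
    ∫_0^1 22*x^3 dx = 11/2;  ∫_0^1 13*x^2 dx = 13/3;  ∫_0^1 6*x dx = 3;
    ∫_0^1 9 dx = 9.
  Sum: 9/7 + 2 + 2 + 11/2 + 13/3 + 3 + 9 = 1139/42.
  ∫_0^1 u'(x)^2 dx = ∫_0^1 (81*x^4 + 72*x^3 + 34*x^2 + 8*x + 1) dx. Term by term:
    ∫_0^1 81*x^4 dx = 81/5;  ∫_0^1 72*x^3 dx = 18;  ∫_0^1 34*x^2 dx = 34/3;
    ∫_0^1 8*x dx = 4;  ∫_0^1 1 dx = 1.
  Sum: 81/5 + 18 + 34/3 + 4 + 1 = 758/15.
Adding: ||u||_{H^1}^2 = 1139/42 + 758/15 = 16307/210.


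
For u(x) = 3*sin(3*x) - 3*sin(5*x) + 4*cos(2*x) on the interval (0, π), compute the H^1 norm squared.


||u||_{H^1(0,π)}^2 = 608/7 + 202*π

u'(x) = -8*sin(2*x) + 9*cos(3*x) - 15*cos(5*x).
Expand u² and (u')² and integrate term by term on (0, π), using: for integers n ≥ 1, ∫_0^π sin²(nx) dx = ∫_0^π cos²(nx) dx = π/2; for n ≠ n', ∫_0^π sin(nx)sin(n'x) dx = ∫_0^π cos(nx)cos(n'x) dx = 0; and by product-to-sum, ∫_0^π sin(nx)cos(n'x) dx = ½∫_0^π [sin((n+n')x) + sin((n−n')x)] dx, which is 0 when n+n' is even and 2n/(n²−n'²) when n+n' is odd (it need not vanish on (0, π)).
  u² squared terms: (-3)²·∫sin(5x)² dx = 9·π/2 = 9*π/2;  (3)²·∫sin(3x)² dx = 9·π/2 = 9*π/2;  (4)²·∫cos(2x)² dx = 16·π/2 = 8*π.
  u² cross terms: 2·(-3)·(3)·∫sin(5x)·sin(3x) dx = -18·(0) = 0;  2·(-3)·(4)·∫sin(5x)·cos(2x) dx = -24·(10/21) = -80/7;  2·(3)·(4)·∫sin(3x)·cos(2x) dx = 24·(6/5) = 144/5.
  So ∫_0^π u² dx = 9*π/2 + 9*π/2 + 8*π + 0 − 80/7 + 144/5 = 608/35 + 17*π.
  (u')² squared terms: (-15)²·∫cos(5x)² dx = 225·π/2 = 225*π/2;  (-8)²·∫sin(2x)² dx = 64·π/2 = 32*π;  (9)²·∫cos(3x)² dx = 81·π/2 = 81*π/2.
  (u')² cross terms: 2·(-15)·(-8)·∫cos(5x)·sin(2x) dx = 240·(-4/21) = -320/7;  2·(-15)·(9)·∫cos(5x)·cos(3x) dx = -270·(0) = 0;  2·(-8)·(9)·∫sin(2x)·cos(3x) dx = -144·(-4/5) = 576/5.
  So ∫_0^π (u')² dx = 225*π/2 + 32*π + 81*π/2 − 320/7 + 0 + 576/5 = 2432/35 + 185*π.
||u||_{H^1}^2 = (608/35 + 17*π) + (2432/35 + 185*π) = 608/7 + 202*π.


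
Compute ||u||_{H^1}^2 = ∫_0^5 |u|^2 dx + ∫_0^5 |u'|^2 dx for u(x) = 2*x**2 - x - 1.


||u||_{H^1}^2 = 7055/3

The H^1 norm (squared) on an interval (0, L) is
  ||u||_{H^1}^2 = ∫_0^L u(x)^2 dx + ∫_0^L u'(x)^2 dx.
Compute u'(x) = 4*x - 1.
Then u(x)^2 = 4*x**4 - 4*x**3 - 3*x**2 + 2*x + 1 and u'(x)^2 = 16*x**2 - 8*x + 1.
Integrate each monomial from 0 to 5 using ∫_0^5 c·x^n dx = c·5^(n+1)/(n+1):
  ∫_0^5 u(x)^2 dx = ∫_0^5 (4*x^4 - 4*x^3 - 3*x^2 + 2*x + 1) dx. Term by term:
    ∫_0^5 4*x^4 dx = 2500;  ∫_0^5 -4*x^3 dx = -625;  ∫_0^5 -3*x^2 dx = -125;
    ∫_0^5 2*x dx = 25;  ∫_0^5 1 dx = 5.
  Sum: 2500 − 625 − 125 + 25 + 5 = 1780.
  ∫_0^5 u'(x)^2 dx = ∫_0^5 (16*x^2 - 8*x + 1) dx. Term by term:
    ∫_0^5 16*x^2 dx = 2000/3;  ∫_0^5 -8*x dx = -100;  ∫_0^5 1 dx = 5.
  Sum: 2000/3 − 100 + 5 = 1715/3.
Adding: ||u||_{H^1}^2 = 1780 + 1715/3 = 7055/3.


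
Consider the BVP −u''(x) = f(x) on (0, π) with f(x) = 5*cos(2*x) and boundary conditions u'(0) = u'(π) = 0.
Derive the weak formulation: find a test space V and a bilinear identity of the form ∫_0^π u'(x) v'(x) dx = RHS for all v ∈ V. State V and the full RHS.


V = H^1(0, π) (no boundary constraint on v; u is determined up to an additive constant); weak form: ∫_0^π u'v' dx = ∫_0^π (5*cos(2*x)) v dx for all v ∈ V.

Multiply both sides by a test function v and integrate from 0 to π:
  ∫_0^π −u''(x) v(x) dx = ∫_0^π f(x) v(x) dx.
Integrate the LHS by parts once:
  ∫_0^π −u'' v dx = −[u'(x) v(x)]_0^π + ∫_0^π u'(x) v'(x) dx.
Thus ∫_0^π u'(x) v'(x) dx = ∫_0^π f(x) v(x) dx + [u'(x) v(x)]_0^π.
Choose V so that boundary terms are either known or forced to vanish.
u has homogeneous Neumann: u'(0) = u'(π) = 0. So [u' v]_0^π = 0·v(π) − 0·v(0) = 0 for any v; take V = H^1(0, π).
Weak formulation: find u (satisfying any essential BC) such that ∫_0^π u'(x) v'(x) dx = ∫_0^π f v dx for all v ∈ V (homogeneous Neumann, so boundary terms vanish).
Substituting f(x) = 5*cos(2*x), the right-hand side is ∫_0^π (5*cos(2*x)) v dx.
Compatibility check (pure Neumann): taking v ≡ 1 ∈ V gives 0 = ∫_0^π f dx + (0) − (0), i.e. ∫_0^π f dx must equal u'(0) − u'(π) = 0. Indeed ∫_0^π (5*cos(2*x)) dx = 0, so the data are compatible. The solution is then unique only up to an additive constant (fix it e.g. by requiring ∫_0^π u dx = 0).


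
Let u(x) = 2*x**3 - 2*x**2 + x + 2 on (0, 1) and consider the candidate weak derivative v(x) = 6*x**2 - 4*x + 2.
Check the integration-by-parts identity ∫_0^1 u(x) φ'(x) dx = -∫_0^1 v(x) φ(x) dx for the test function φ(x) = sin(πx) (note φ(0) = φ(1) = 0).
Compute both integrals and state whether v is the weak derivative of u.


LHS = -4/π + 24/π^3, RHS = -6/π + 24/π^3. No, v is not the weak derivative of u.

u(x) = 2*x**3 - 2*x**2 + x + 2, classical derivative u'(x) = 6*x**2 - 4*x + 1.
φ(x) = sin(πx), so φ'(x) = π*cos(π*x).
Note φ(0) = φ(1) = 0, so the boundary term u·φ vanishes.
LHS = ∫_0^1 u(x) φ'(x) dx = ∫_0^1 (2*π*x^3*cos(π*x) - 2*π*x^2*cos(π*x) + π*x*cos(π*x) + 2*π*cos(π*x)) dx. Term by term:
  ∫_0^1 2*π*cos(π*x) dx = 0;  ∫_0^1 π*x*cos(π*x) dx = -2/π;  ∫_0^1 -2*π*x^2*cos(π*x) dx = 4/π;
  ∫_0^1 2*π*x^3*cos(π*x) dx = -6/π + 24/π^3.
Sum: 0 − 2/π + 4/π + -6/π + 24/π^3 = -4/π + 24/π^3.
So LHS = -4/π + 24/π^3.
∫_0^1 v(x) φ(x) dx = ∫_0^1 (6*x^2*sin(π*x) - 4*x*sin(π*x) + 2*sin(π*x)) dx. Term by term:
  ∫_0^1 2*sin(π*x) dx = 4/π;  ∫_0^1 -4*x*sin(π*x) dx = -4/π;  ∫_0^1 6*x^2*sin(π*x) dx = -24/π^3 + 6/π.
Sum: 4/π − 4/π + -24/π^3 + 6/π = -24/π^3 + 6/π.
So RHS = -∫_0^1 v(x) φ(x) dx = -6/π + 24/π^3.
LHS − RHS = 2/π ≠ 0, so the identity fails.
(For a valid weak derivative the identity must hold for EVERY test function, in particular this one. The failure shows v is NOT the weak derivative of u.)
Correct weak derivative would be u'(x) = 6*x**2 - 4*x + 1.


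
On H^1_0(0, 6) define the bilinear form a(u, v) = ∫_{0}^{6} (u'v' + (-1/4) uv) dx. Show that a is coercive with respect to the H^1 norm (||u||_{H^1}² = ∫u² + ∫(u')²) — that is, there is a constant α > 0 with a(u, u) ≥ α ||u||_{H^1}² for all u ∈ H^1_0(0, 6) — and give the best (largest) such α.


α = (-9 + π^2)/(π^2 + 36)

Coercivity of a(·,·) on H^1_0(0, 6) means a(u, u) ≥ α ||u||_{H^1}² for every u ∈ H^1_0.
The interval has length L = 6, and Poincaré/coercivity depend only on L. Here a(u, u) = ∫(u')² + (-1/4)·∫u².
Here c = -1/4 < 0 with |c| < (π/L)² = π^2/36, so coercivity still holds. The condition a(u,u) ≥ α||u||_{H^1}² reads (1−α)∫(u')² ≥ (α−c)∫u². Any admissible α is ≤ 1 (rapidly oscillating u have ∫u²/∫(u')² → 0), and α = 1 would force 0 ≥ (1−c)∫u², impossible since c < 1; so 1−α > 0. By the sharp Poincaré inequality on H^1_0 of an interval of length L, ∫(u')² ≥ (π/L)²∫u² with equality for the first sine mode sin(π(x−x₀)/L) (x₀ the left endpoint), so the inequality holds for all u iff (1−α)(π/L)² ≥ α − c, i.e. α ≤ ((π/L)² + c)/((π/L)² + 1) = (1 + c(L/π)²)/(1 + (L/π)²). (Direct route, valid since c ≤ 0: Poincaré gives c∫u² ≥ c(L/π)²∫(u')², so a(u,u) ≥ (1 + c(L/π)²)∫(u')², while ||u||_{H^1}² ≤ (1 + (L/π)²)∫(u')²; dividing yields the same α.) With (π/L)² = π^2/36 and c = -1/4, the largest admissible constant is α = ((π/L)² + c)/((π/L)² + 1).
Simplifying, α = (-9 + π^2)/(π^2 + 36).


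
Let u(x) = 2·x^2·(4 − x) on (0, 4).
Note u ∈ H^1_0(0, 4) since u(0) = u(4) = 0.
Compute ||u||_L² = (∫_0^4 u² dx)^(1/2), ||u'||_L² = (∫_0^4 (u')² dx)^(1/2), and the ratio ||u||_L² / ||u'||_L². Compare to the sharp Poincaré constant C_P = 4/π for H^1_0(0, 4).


||u||_L² / ||u'||_L² = 2*sqrt(14)/7 < C_P = 4/π.

u(x) = 2·x^2·(4 − x), so u'(x) = 2*x*(8 - 3*x).
u(x) = 2·x^2·(4 − x) vanishes at x = 0 and x = 4, so u ∈ H^1_0(0, 4). Differentiate via the product rule and integrate the resulting polynomials term by term.
  ∫_0^4 u² dx = ∫_0^4 (4*x^6 - 32*x^5 + 64*x^4) dx. Term by term:
    ∫_0^4 4*x^6 dx = 65536/7;  ∫_0^4 -32*x^5 dx = -65536/3;  ∫_0^4 64*x^4 dx = 65536/5.
  Sum: 65536/7 − 65536/3 + 65536/5 = 65536/105.
  ∫_0^4 (u')² dx = ∫_0^4 (36*x^4 - 192*x^3 + 256*x^2) dx. Term by term:
    ∫_0^4 36*x^4 dx = 36864/5;  ∫_0^4 -192*x^3 dx = -12288;  ∫_0^4 256*x^2 dx = 16384/3.
  Sum: 36864/5 − 12288 + 16384/3 = 8192/15.
∫_0^4 u² dx = 65536/105, so ||u||_L² = 256*sqrt(105)/105.
∫_0^4 (u')² dx = 8192/15, so ||u'||_L² = 64*sqrt(30)/15.
Ratio ||u||_L² / ||u'||_L² = 2*sqrt(14)/7.
Sharp Poincaré constant on H^1_0(0, 4) is C_P = L/π = 4/π, achieved by sin(π/4·x).
A polynomial bump cannot attain the sharp Poincaré constant (only the first sine eigenfunction does), so the ratio is strictly less than C_P, consistent with ||u||_L² ≤ C_P ||u'||_L².


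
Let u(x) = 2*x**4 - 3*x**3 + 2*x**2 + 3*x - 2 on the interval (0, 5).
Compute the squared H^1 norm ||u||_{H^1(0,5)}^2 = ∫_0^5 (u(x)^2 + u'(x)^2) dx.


||u||_{H^1}^2 = 111722215/126

The H^1 norm (squared) on an interval (0, L) is
  ||u||_{H^1}^2 = ∫_0^L u(x)^2 dx + ∫_0^L u'(x)^2 dx.
Compute u'(x) = 8*x**3 - 9*x**2 + 4*x + 3.
Then u(x)^2 = 4*x**8 - 12*x**7 + 17*x**6 - 22*x**4 + 24*x**3 + x**2 - 12*x + 4 and u'(x)^2 = 64*x**6 - 144*x**5 + 145*x**4 - 24*x**3 - 38*x**2 + 24*x + 9.
Integrate each monomial from 0 to 5 using ∫_0^5 c·x^n dx = c·5^(n+1)/(n+1):
  ∫_0^5 u(x)^2 dx = ∫_0^5 (4*x^8 - 12*x^7 + 17*x^6 - 22*x^4 + 24*x^3 + x^2 - 12*x + 4) dx. Term by term:
    ∫_0^5 4*x^8 dx = 7812500/9;  ∫_0^5 -12*x^7 dx = -1171875/2;  ∫_0^5 17*x^6 dx = 1328125/7;
    ∫_0^5 -22*x^4 dx = -13750;  ∫_0^5 24*x^3 dx = 3750;  ∫_0^5 x^2 dx = 125/3;
    ∫_0^5 -12*x dx = -150;  ∫_0^5 4 dx = 20.
  Sum: 7812500/9 − 1171875/2 + 1328125/7 − 13750 + 3750 + 125/3 − 150 + 20 = 58181995/126.
  ∫_0^5 u'(x)^2 dx = ∫_0^5 (64*x^6 - 144*x^5 + 145*x^4 - 24*x^3 - 38*x^2 + 24*x + 9) dx. Term by term:
    ∫_0^5 64*x^6 dx = 5000000/7;  ∫_0^5 -144*x^5 dx = -375000;  ∫_0^5 145*x^4 dx = 90625;
    ∫_0^5 -24*x^3 dx = -3750;  ∫_0^5 -38*x^2 dx = -4750/3;  ∫_0^5 24*x dx = 300;
    ∫_0^5 9 dx = 45.
  Sum: 5000000/7 − 375000 + 90625 − 3750 − 4750/3 + 300 + 45 = 8923370/21.
Adding: ||u||_{H^1}^2 = 58181995/126 + 8923370/21 = 111722215/126.


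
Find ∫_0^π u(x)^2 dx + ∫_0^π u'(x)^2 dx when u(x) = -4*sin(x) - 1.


||u||_{H^1(0,π)}^2 = 16 + 17*π

u'(x) = -4*cos(x).
Expand u² and (u')² and integrate term by term on (0, π), using: for integers n ≥ 1, ∫_0^π sin²(nx) dx = ∫_0^π cos²(nx) dx = π/2; for n ≠ n', ∫_0^π sin(nx)sin(n'x) dx = ∫_0^π cos(nx)cos(n'x) dx = 0; and by product-to-sum, ∫_0^π sin(nx)cos(n'x) dx = ½∫_0^π [sin((n+n')x) + sin((n−n')x)] dx, which is 0 when n+n' is even and 2n/(n²−n'²) when n+n' is odd (it need not vanish on (0, π)). For the constant mode: ∫_0^π 1 dx = π, ∫_0^π cos(nx) dx = 0, ∫_0^π sin(nx) dx = (1−(−1)^n)/n.
  u² squared terms: (-1)²·∫1 dx = 1·π = π;  (-4)²·∫sin(x)² dx = 16·π/2 = 8*π.
  u² cross terms: 2·(-1)·(-4)·∫1·sin(x) dx = 8·(2) = 16.
  So ∫_0^π u² dx = π + 8*π + 16 = 16 + 9*π.
  (u')² squared terms: (-4)²·∫cos(x)² dx = 16·π/2 = 8*π.
  So ∫_0^π (u')² dx = 8*π.
||u||_{H^1}^2 = (16 + 9*π) + (8*π) = 16 + 17*π.


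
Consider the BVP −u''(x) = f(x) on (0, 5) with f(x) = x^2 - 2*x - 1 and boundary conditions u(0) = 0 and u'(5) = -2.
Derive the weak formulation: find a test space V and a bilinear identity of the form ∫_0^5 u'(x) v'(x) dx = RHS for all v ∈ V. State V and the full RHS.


V = {v ∈ H^1(0, 5) : v(0) = 0} (test functions vanish at x = 0 where u is specified); weak form: ∫_0^5 u'v' dx = ∫_0^5 (x^2 - 2*x - 1) v dx − 2·v(5) for all v ∈ V.

Multiply both sides by a test function v and integrate from 0 to 5:
  ∫_0^5 −u''(x) v(x) dx = ∫_0^5 f(x) v(x) dx.
Integrate the LHS by parts once:
  ∫_0^5 −u'' v dx = −[u'(x) v(x)]_0^5 + ∫_0^5 u'(x) v'(x) dx.
Thus ∫_0^5 u'(x) v'(x) dx = ∫_0^5 f(x) v(x) dx + [u'(x) v(x)]_0^5.
Choose V so that boundary terms are either known or forced to vanish.
Mixed BC: u(0) = 0 (Dirichlet) and u'(5) = -2 (Neumann). Define V = {v ∈ H^1(0, 5) : v(0) = 0}. Then [u' v]_0^5 = u'(5)·v(5) − u'(0)·0 = − 2·v(5).
Weak formulation: find u (satisfying any essential BC) such that ∫_0^5 u'(x) v'(x) dx = ∫_0^5 f v dx − 2·v(5) for all v ∈ V (Dirichlet at 0 absorbed into V; Neumann datum at x = 5 contributes the boundary term).
Substituting f(x) = x^2 - 2*x - 1, the right-hand side is ∫_0^5 (x^2 - 2*x - 1) v dx − 2·v(5).


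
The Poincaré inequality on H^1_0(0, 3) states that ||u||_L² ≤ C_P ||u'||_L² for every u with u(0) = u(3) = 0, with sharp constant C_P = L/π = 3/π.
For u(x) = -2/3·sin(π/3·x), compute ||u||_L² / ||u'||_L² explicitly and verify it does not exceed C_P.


||u||_L² / ||u'||_L² = 3/π = C_P.

u(x) = -2/3·sin(π/3·x), so u'(x) = -2*π*cos(π*x/3)/9.
Writing u(x) = A·sin(kπx/L) with A = -2/3 and k = 1, use ∫_0^L sin²(kπx/L) dx = L/2 and ∫_0^L cos²(kπx/L) dx = L/2.
u² = 4/9·sin²(π/3·x) and (u')² = 4*π^2/81·cos²(π/3·x), and each of sin², cos² integrates to L/2 = 3/2 over (0, 3).
∫_0^3 u² dx = 2/3, so ||u||_L² = sqrt(6)/3.
∫_0^3 (u')² dx = 2*π^2/27, so ||u'||_L² = sqrt(6)*π/9.
Ratio ||u||_L² / ||u'||_L² = 3/π.
Sharp Poincaré constant on H^1_0(0, 3) is C_P = L/π = 3/π, achieved by sin(π/3·x).
This is the k = 1 eigenfunction (up to amplitude), so the ratio equals the sharp Poincaré constant exactly.


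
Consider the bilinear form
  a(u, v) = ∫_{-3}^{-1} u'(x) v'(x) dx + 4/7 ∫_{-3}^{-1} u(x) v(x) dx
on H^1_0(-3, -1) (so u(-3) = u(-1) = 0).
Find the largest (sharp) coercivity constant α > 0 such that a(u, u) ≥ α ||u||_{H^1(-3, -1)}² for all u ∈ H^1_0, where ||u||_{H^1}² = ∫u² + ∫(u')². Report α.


α = (16/7 + π^2)/(4 + π^2)

Coercivity of a(·,·) on H^1_0(-3, -1) means a(u, u) ≥ α ||u||_{H^1}² for every u ∈ H^1_0.
The interval has length L = 2, and Poincaré/coercivity depend only on L. Here a(u, u) = ∫(u')² + (4/7)·∫u².
Here 0 < c = 4/7 < 1. The condition a(u,u) ≥ α||u||_{H^1}² reads (1−α)∫(u')² ≥ (α−c)∫u². Any admissible α is ≤ 1 (rapidly oscillating u have ∫u²/∫(u')² → 0), and α = 1 would force 0 ≥ (1−c)∫u², impossible since c < 1; so 1−α > 0. By the sharp Poincaré inequality on H^1_0 of an interval of length L, ∫(u')² ≥ (π/L)²∫u² with equality for the first sine mode sin(π(x−x₀)/L) (x₀ the left endpoint), so the inequality holds for all u iff (1−α)(π/L)² ≥ α − c, i.e. α ≤ ((π/L)² + c)/((π/L)² + 1) = (1 + c(L/π)²)/(1 + (L/π)²). With (π/L)² = π^2/4 and c = 4/7, the largest admissible constant is α = ((π/L)² + c)/((π/L)² + 1).
Simplifying, α = (16/7 + π^2)/(4 + π^2).


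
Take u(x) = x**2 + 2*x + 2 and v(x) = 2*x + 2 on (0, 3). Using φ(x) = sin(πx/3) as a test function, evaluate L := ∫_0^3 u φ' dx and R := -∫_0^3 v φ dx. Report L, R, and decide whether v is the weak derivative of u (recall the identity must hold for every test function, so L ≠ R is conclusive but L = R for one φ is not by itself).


LHS = -30/π, RHS = -30/π. Yes, v = u' weakly.

u(x) = x**2 + 2*x + 2, classical derivative u'(x) = 2*x + 2.
φ(x) = sin(πx/3), so φ'(x) = π*cos(π*x/3)/3.
Note φ(0) = φ(3) = 0, so the boundary term u·φ vanishes.
LHS = ∫_0^3 u(x) φ'(x) dx = ∫_0^3 (π*x^2*cos(π*x/3)/3 + 2*π*x*cos(π*x/3)/3 + 2*π*cos(π*x/3)/3) dx. Term by term:
  ∫_0^3 2*π*cos(π*x/3)/3 dx = 0;  ∫_0^3 π*x^2*cos(π*x/3)/3 dx = -18/π;  ∫_0^3 2*π*x*cos(π*x/3)/3 dx = -12/π.
Sum: 0 − 18/π − 12/π = -30/π.
So LHS = -30/π.
∫_0^3 v(x) φ(x) dx = ∫_0^3 (2*x*sin(π*x/3) + 2*sin(π*x/3)) dx. Term by term:
  ∫_0^3 2*sin(π*x/3) dx = 12/π;  ∫_0^3 2*x*sin(π*x/3) dx = 18/π.
Sum: 12/π + 18/π = 30/π.
So RHS = -∫_0^3 v(x) φ(x) dx = -30/π.
LHS = RHS, so the identity holds for this test φ.
Moreover u is smooth here and v(x) = u'(x) = 2*x + 2 pointwise, so the identity holds for every test function. Hence v is the weak derivative of u.


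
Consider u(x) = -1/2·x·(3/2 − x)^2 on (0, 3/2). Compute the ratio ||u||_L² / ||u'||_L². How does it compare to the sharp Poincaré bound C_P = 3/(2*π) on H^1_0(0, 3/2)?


||u||_L² / ||u'||_L² = 3*sqrt(14)/28 < C_P = 3/(2*π).

u(x) = -1/2·x·(3/2 − x)^2, so u'(x) = -3*x^2/2 + 3*x - 9/8.
u(x) = -1/2·x·(3/2 − x)^2 vanishes at x = 0 and x = 3/2, so u ∈ H^1_0(0, 3/2). Differentiate via the product rule and integrate the resulting polynomials term by term.
  ∫_0^3/2 u² dx = ∫_0^3/2 (x^6/4 - 3*x^5/2 + 27*x^4/8 - 27*x^3/8 + 81*x^2/64) dx. Term by term:
    ∫_0^3/2 x^6/4 dx = 2187/3584;  ∫_0^3/2 -3*x^5/2 dx = -729/256;  ∫_0^3/2 27*x^4/8 dx = 6561/1280;
    ∫_0^3/2 -27*x^3/8 dx = -2187/512;  ∫_0^3/2 81*x^2/64 dx = 729/512.
  Sum: 2187/3584 − 729/256 + 6561/1280 − 2187/512 + 729/512 = 729/17920.
  ∫_0^3/2 (u')² dx = ∫_0^3/2 (9*x^4/4 - 9*x^3 + 99*x^2/8 - 27*x/4 + 81/64) dx. Term by term:
    ∫_0^3/2 9*x^4/4 dx = 2187/640;  ∫_0^3/2 -9*x^3 dx = -729/64;  ∫_0^3/2 99*x^2/8 dx = 891/64;
    ∫_0^3/2 -27*x/4 dx = -243/32;  ∫_0^3/2 81/64 dx = 243/128.
  Sum: 2187/640 − 729/64 + 891/64 − 243/32 + 243/128 = 81/320.
∫_0^3/2 u² dx = 729/17920, so ||u||_L² = 27*sqrt(70)/1120.
∫_0^3/2 (u')² dx = 81/320, so ||u'||_L² = 9*sqrt(5)/40.
Ratio ||u||_L² / ||u'||_L² = 3*sqrt(14)/28.
Sharp Poincaré constant on H^1_0(0, 3/2) is C_P = L/π = 3/(2*π), achieved by sin(2*π/3·x).
A polynomial bump cannot attain the sharp Poincaré constant (only the first sine eigenfunction does), so the ratio is strictly less than C_P, consistent with ||u||_L² ≤ C_P ||u'||_L².


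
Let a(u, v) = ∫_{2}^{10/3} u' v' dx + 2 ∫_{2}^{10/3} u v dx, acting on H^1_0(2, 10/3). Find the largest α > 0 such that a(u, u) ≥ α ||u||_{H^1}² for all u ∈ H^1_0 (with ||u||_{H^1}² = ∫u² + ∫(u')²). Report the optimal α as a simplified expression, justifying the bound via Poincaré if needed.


α = 1

Coercivity of a(·,·) on H^1_0(2, 10/3) means a(u, u) ≥ α ||u||_{H^1}² for every u ∈ H^1_0.
The interval has length L = 4/3, and Poincaré/coercivity depend only on L. Here a(u, u) = ∫(u')² + (2)·∫u².
Here c = 2 ≥ 1, so a(u,u) = ∫(u')² + c∫u² ≥ ∫(u')² + ∫u² = ||u||_{H^1}², i.e. α = 1 works. No larger α is possible: a(u,u) ≥ α||u||_{H^1}² means (1−α)∫(u')² ≥ (α−c)∫u², and for the modes u_n = sin(nπ(x−x₀)/L) (x₀ the left endpoint) one has ∫u_n²/∫(u_n')² = (L/(nπ))² → 0, so a(u_n,u_n)/||u_n||_{H^1}² → 1. Hence the optimal constant is α = 1.
Therefore α = 1.


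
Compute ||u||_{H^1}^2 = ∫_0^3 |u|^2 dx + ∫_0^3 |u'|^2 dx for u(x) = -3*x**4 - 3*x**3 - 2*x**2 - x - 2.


||u||_{H^1}^2 = 17755131/140

The H^1 norm (squared) on an interval (0, L) is
  ||u||_{H^1}^2 = ∫_0^L u(x)^2 dx + ∫_0^L u'(x)^2 dx.
Compute u'(x) = -12*x**3 - 9*x**2 - 4*x - 1.
Then u(x)^2 = 9*x**8 + 18*x**7 + 21*x**6 + 18*x**5 + 22*x**4 + 16*x**3 + 9*x**2 + 4*x + 4 and u'(x)^2 = 144*x**6 + 216*x**5 + 177*x**4 + 96*x**3 + 34*x**2 + 8*x + 1.
Integrate each monomial from 0 to 3 using ∫_0^3 c·x^n dx = c·3^(n+1)/(n+1):
  ∫_0^3 u(x)^2 dx = ∫_0^3 (9*x^8 + 18*x^7 + 21*x^6 + 18*x^5 + 22*x^4 + 16*x^3 + 9*x^2 + 4*x + 4) dx. Term by term:
    ∫_0^3 9*x^8 dx = 19683;  ∫_0^3 18*x^7 dx = 59049/4;  ∫_0^3 21*x^6 dx = 6561;
    ∫_0^3 18*x^5 dx = 2187;  ∫_0^3 22*x^4 dx = 5346/5;  ∫_0^3 16*x^3 dx = 324;
    ∫_0^3 9*x^2 dx = 81;  ∫_0^3 4*x dx = 18;  ∫_0^3 4 dx = 12.
  Sum: 19683 + 59049/4 + 6561 + 2187 + 5346/5 + 324 + 81 + 18 + 12 = 893949/20.
  ∫_0^3 u'(x)^2 dx = ∫_0^3 (144*x^6 + 216*x^5 + 177*x^4 + 96*x^3 + 34*x^2 + 8*x + 1) dx. Term by term:
    ∫_0^3 144*x^6 dx = 314928/7;  ∫_0^3 216*x^5 dx = 26244;  ∫_0^3 177*x^4 dx = 43011/5;
    ∫_0^3 96*x^3 dx = 1944;  ∫_0^3 34*x^2 dx = 306;  ∫_0^3 8*x dx = 36;
    ∫_0^3 1 dx = 3.
  Sum: 314928/7 + 26244 + 43011/5 + 1944 + 306 + 36 + 3 = 2874372/35.
Adding: ||u||_{H^1}^2 = 893949/20 + 2874372/35 = 17755131/140.


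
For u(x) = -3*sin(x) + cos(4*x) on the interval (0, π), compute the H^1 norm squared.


||u||_{H^1(0,π)}^2 = 68/5 + 35*π/2

u'(x) = -4*sin(4*x) - 3*cos(x).
Expand u² and (u')² and integrate term by term on (0, π), using: for integers n ≥ 1, ∫_0^π sin²(nx) dx = ∫_0^π cos²(nx) dx = π/2; for n ≠ n', ∫_0^π sin(nx)sin(n'x) dx = ∫_0^π cos(nx)cos(n'x) dx = 0; and by product-to-sum, ∫_0^π sin(nx)cos(n'x) dx = ½∫_0^π [sin((n+n')x) + sin((n−n')x)] dx, which is 0 when n+n' is even and 2n/(n²−n'²) when n+n' is odd (it need not vanish on (0, π)).
  u² squared terms: (-3)²·∫sin(x)² dx = 9·π/2 = 9*π/2;  (1)²·∫cos(4x)² dx = 1·π/2 = π/2.
  u² cross terms: 2·(-3)·(1)·∫sin(x)·cos(4x) dx = -6·(-2/15) = 4/5.
  So ∫_0^π u² dx = 9*π/2 + π/2 + 4/5 = 4/5 + 5*π.
  (u')² squared terms: (-4)²·∫sin(4x)² dx = 16·π/2 = 8*π;  (-3)²·∫cos(x)² dx = 9·π/2 = 9*π/2.
  (u')² cross terms: 2·(-4)·(-3)·∫sin(4x)·cos(x) dx = 24·(8/15) = 64/5.
  So ∫_0^π (u')² dx = 8*π + 9*π/2 + 64/5 = 64/5 + 25*π/2.
||u||_{H^1}^2 = (4/5 + 5*π) + (64/5 + 25*π/2) = 68/5 + 35*π/2.


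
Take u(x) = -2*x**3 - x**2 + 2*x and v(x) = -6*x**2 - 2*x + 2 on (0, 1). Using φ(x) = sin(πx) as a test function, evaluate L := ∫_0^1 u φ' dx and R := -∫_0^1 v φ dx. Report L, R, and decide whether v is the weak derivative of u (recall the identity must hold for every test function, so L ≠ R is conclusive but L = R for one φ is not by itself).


LHS = -24/π^3 + 4/π, RHS = -24/π^3 + 4/π. Yes, v = u' weakly.

u(x) = -2*x**3 - x**2 + 2*x, classical derivative u'(x) = -6*x**2 - 2*x + 2.
φ(x) = sin(πx), so φ'(x) = π*cos(π*x).
Note φ(0) = φ(1) = 0, so the boundary term u·φ vanishes.
LHS = ∫_0^1 u(x) φ'(x) dx = ∫_0^1 (-2*π*x^3*cos(π*x) - π*x^2*cos(π*x) + 2*π*x*cos(π*x)) dx. Term by term:
  ∫_0^1 -π*x^2*cos(π*x) dx = 2/π;  ∫_0^1 -2*π*x^3*cos(π*x) dx = -24/π^3 + 6/π;  ∫_0^1 2*π*x*cos(π*x) dx = -4/π.
Sum: 2/π + -24/π^3 + 6/π − 4/π = -24/π^3 + 4/π.
So LHS = -24/π^3 + 4/π.
∫_0^1 v(x) φ(x) dx = ∫_0^1 (-6*x^2*sin(π*x) - 2*x*sin(π*x) + 2*sin(π*x)) dx. Term by term:
  ∫_0^1 2*sin(π*x) dx = 4/π;  ∫_0^1 -6*x^2*sin(π*x) dx = -6/π + 24/π^3;  ∫_0^1 -2*x*sin(π*x) dx = -2/π.
Sum: 4/π + -6/π + 24/π^3 − 2/π = -4/π + 24/π^3.
So RHS = -∫_0^1 v(x) φ(x) dx = -24/π^3 + 4/π.
LHS = RHS, so the identity holds for this test φ.
Moreover u is smooth here and v(x) = u'(x) = -6*x**2 - 2*x + 2 pointwise, so the identity holds for every test function. Hence v is the weak derivative of u.


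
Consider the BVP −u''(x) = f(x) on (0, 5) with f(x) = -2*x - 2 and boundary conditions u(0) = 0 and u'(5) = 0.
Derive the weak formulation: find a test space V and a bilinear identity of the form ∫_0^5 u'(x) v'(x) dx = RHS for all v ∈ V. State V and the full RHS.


V = {v ∈ H^1(0, 5) : v(0) = 0} (test functions vanish at x = 0 where u is specified); weak form: ∫_0^5 u'v' dx = ∫_0^5 (-2*x - 2) v dx for all v ∈ V.

Multiply both sides by a test function v and integrate from 0 to 5:
  ∫_0^5 −u''(x) v(x) dx = ∫_0^5 f(x) v(x) dx.
Integrate the LHS by parts once:
  ∫_0^5 −u'' v dx = −[u'(x) v(x)]_0^5 + ∫_0^5 u'(x) v'(x) dx.
Thus ∫_0^5 u'(x) v'(x) dx = ∫_0^5 f(x) v(x) dx + [u'(x) v(x)]_0^5.
Choose V so that boundary terms are either known or forced to vanish.
Mixed BC: u(0) = 0 (Dirichlet) and u'(5) = 0 (Neumann). Define V = {v ∈ H^1(0, 5) : v(0) = 0}. Then [u' v]_0^5 = u'(5)·v(5) − u'(0)·0 = 0.
Weak formulation: find u (satisfying any essential BC) such that ∫_0^5 u'(x) v'(x) dx = ∫_0^5 f v dx for all v ∈ V (Dirichlet at 0 absorbed into V; the Neumann datum at x = 5 is zero, so no boundary term remains).
Substituting f(x) = -2*x - 2, the right-hand side is ∫_0^5 (-2*x - 2) v dx.


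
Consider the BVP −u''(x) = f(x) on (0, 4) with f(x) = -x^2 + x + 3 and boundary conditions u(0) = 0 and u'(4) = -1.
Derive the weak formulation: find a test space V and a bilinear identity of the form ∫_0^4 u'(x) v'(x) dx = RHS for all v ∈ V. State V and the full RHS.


V = {v ∈ H^1(0, 4) : v(0) = 0} (test functions vanish at x = 0 where u is specified); weak form: ∫_0^4 u'v' dx = ∫_0^4 (-x^2 + x + 3) v dx − v(4) for all v ∈ V.

Multiply both sides by a test function v and integrate from 0 to 4:
  ∫_0^4 −u''(x) v(x) dx = ∫_0^4 f(x) v(x) dx.
Integrate the LHS by parts once:
  ∫_0^4 −u'' v dx = −[u'(x) v(x)]_0^4 + ∫_0^4 u'(x) v'(x) dx.
Thus ∫_0^4 u'(x) v'(x) dx = ∫_0^4 f(x) v(x) dx + [u'(x) v(x)]_0^4.
Choose V so that boundary terms are either known or forced to vanish.
Mixed BC: u(0) = 0 (Dirichlet) and u'(4) = -1 (Neumann). Define V = {v ∈ H^1(0, 4) : v(0) = 0}. Then [u' v]_0^4 = u'(4)·v(4) − u'(0)·0 = − v(4).
Weak formulation: find u (satisfying any essential BC) such that ∫_0^4 u'(x) v'(x) dx = ∫_0^4 f v dx − v(4) for all v ∈ V (Dirichlet at 0 absorbed into V; Neumann datum at x = 4 contributes the boundary term).
Substituting f(x) = -x^2 + x + 3, the right-hand side is ∫_0^4 (-x^2 + x + 3) v dx − v(4).


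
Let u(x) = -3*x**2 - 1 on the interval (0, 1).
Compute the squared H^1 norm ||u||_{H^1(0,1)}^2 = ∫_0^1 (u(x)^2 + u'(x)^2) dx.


||u||_{H^1}^2 = 84/5

The H^1 norm (squared) on an interval (0, L) is
  ||u||_{H^1}^2 = ∫_0^L u(x)^2 dx + ∫_0^L u'(x)^2 dx.
Compute u'(x) = -6*x.
Then u(x)^2 = 9*x**4 + 6*x**2 + 1 and u'(x)^2 = 36*x**2.
Integrate each monomial from 0 to 1 using ∫_0^1 c·x^n dx = c·1^(n+1)/(n+1):
  ∫_0^1 u(x)^2 dx = ∫_0^1 (9*x^4 + 6*x^2 + 1) dx. Term by term:
    ∫_0^1 9*x^4 dx = 9/5;  ∫_0^1 6*x^2 dx = 2;  ∫_0^1 1 dx = 1.
  Sum: 9/5 + 2 + 1 = 24/5.
  ∫_0^1 u'(x)^2 dx = ∫_0^1 (36*x^2) dx. Term by term:
    ∫_0^1 36*x^2 dx = 12.
Adding: ||u||_{H^1}^2 = 24/5 + 12 = 84/5.


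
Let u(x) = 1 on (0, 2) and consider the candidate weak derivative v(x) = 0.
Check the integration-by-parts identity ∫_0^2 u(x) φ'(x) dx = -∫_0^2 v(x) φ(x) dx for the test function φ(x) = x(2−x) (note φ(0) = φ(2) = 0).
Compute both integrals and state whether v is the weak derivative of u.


LHS = 0, RHS = 0. Yes, v = u' weakly.

u(x) = 1, classical derivative u'(x) = 0.
φ(x) = x(2−x), so φ'(x) = 2 - 2*x.
Note φ(0) = φ(2) = 0, so the boundary term u·φ vanishes.
LHS = ∫_0^2 u(x) φ'(x) dx = ∫_0^2 (2 - 2*x) dx. Term by term:
  ∫_0^2 -2*x dx = -4;  ∫_0^2 2 dx = 4.
Sum: -4 + 4 = 0.
So LHS = 0.
∫_0^2 v(x) φ(x) dx = ∫_0^2 (0) dx. Term by term:
  ∫_0^2 0 dx = 0.
So RHS = -∫_0^2 v(x) φ(x) dx = 0.
LHS = RHS, so the identity holds for this test φ.
Moreover u is smooth here and v(x) = u'(x) = 0 pointwise, so the identity holds for every test function. Hence v is the weak derivative of u.


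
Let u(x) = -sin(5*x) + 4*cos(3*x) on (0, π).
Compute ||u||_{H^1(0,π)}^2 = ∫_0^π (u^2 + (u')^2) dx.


||u||_{H^1(0,π)}^2 = 93*π

u'(x) = -12*sin(3*x) - 5*cos(5*x).
Expand u² and (u')² and integrate term by term on (0, π), using: for integers n ≥ 1, ∫_0^π sin²(nx) dx = ∫_0^π cos²(nx) dx = π/2; for n ≠ n', ∫_0^π sin(nx)sin(n'x) dx = ∫_0^π cos(nx)cos(n'x) dx = 0; and by product-to-sum, ∫_0^π sin(nx)cos(n'x) dx = ½∫_0^π [sin((n+n')x) + sin((n−n')x)] dx, which is 0 when n+n' is even and 2n/(n²−n'²) when n+n' is odd (it need not vanish on (0, π)).
  u² squared terms: (-1)²·∫sin(5x)² dx = 1·π/2 = π/2;  (4)²·∫cos(3x)² dx = 16·π/2 = 8*π.
  u² cross terms: 2·(-1)·(4)·∫sin(5x)·cos(3x) dx = -8·(0) = 0.
  So ∫_0^π u² dx = π/2 + 8*π + 0 = 17*π/2.
  (u')² squared terms: (-12)²·∫sin(3x)² dx = 144·π/2 = 72*π;  (-5)²·∫cos(5x)² dx = 25·π/2 = 25*π/2.
  (u')² cross terms: 2·(-12)·(-5)·∫sin(3x)·cos(5x) dx = 120·(0) = 0.
  So ∫_0^π (u')² dx = 72*π + 25*π/2 + 0 = 169*π/2.
||u||_{H^1}^2 = (17*π/2) + (169*π/2) = 93*π.


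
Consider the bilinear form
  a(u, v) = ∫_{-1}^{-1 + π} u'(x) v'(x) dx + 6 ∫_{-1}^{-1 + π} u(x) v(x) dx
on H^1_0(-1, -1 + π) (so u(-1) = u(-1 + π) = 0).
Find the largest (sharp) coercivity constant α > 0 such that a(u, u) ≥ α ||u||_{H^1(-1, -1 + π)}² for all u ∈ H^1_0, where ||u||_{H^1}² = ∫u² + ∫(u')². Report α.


α = 1

Coercivity of a(·,·) on H^1_0(-1, -1 + π) means a(u, u) ≥ α ||u||_{H^1}² for every u ∈ H^1_0.
The interval has length L = π, and Poincaré/coercivity depend only on L. Here a(u, u) = ∫(u')² + (6)·∫u².
Here c = 6 ≥ 1, so a(u,u) = ∫(u')² + c∫u² ≥ ∫(u')² + ∫u² = ||u||_{H^1}², i.e. α = 1 works. No larger α is possible: a(u,u) ≥ α||u||_{H^1}² means (1−α)∫(u')² ≥ (α−c)∫u², and for the modes u_n = sin(nπ(x−x₀)/L) (x₀ the left endpoint) one has ∫u_n²/∫(u_n')² = (L/(nπ))² → 0, so a(u_n,u_n)/||u_n||_{H^1}² → 1. Hence the optimal constant is α = 1.
Therefore α = 1.


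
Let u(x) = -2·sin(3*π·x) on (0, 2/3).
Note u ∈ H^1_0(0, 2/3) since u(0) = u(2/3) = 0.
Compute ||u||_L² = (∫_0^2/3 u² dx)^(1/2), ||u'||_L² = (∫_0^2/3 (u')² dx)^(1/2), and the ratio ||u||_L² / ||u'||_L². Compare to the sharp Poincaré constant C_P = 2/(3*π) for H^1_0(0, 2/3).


||u||_L² / ||u'||_L² = 1/(3*π) < C_P = 2/(3*π).

u(x) = -2·sin(3*π·x), so u'(x) = -6*π*cos(3*π*x).
Writing u(x) = A·sin(kπx/L) with A = -2 and k = 2, use ∫_0^L sin²(kπx/L) dx = L/2 and ∫_0^L cos²(kπx/L) dx = L/2.
u² = 4·sin²(3*π·x) and (u')² = 36*π^2·cos²(3*π·x), and each of sin², cos² integrates to L/2 = 1/3 over (0, 2/3).
∫_0^2/3 u² dx = 4/3, so ||u||_L² = 2*sqrt(3)/3.
∫_0^2/3 (u')² dx = 12*π^2, so ||u'||_L² = 2*sqrt(3)*π.
Ratio ||u||_L² / ||u'||_L² = 1/(3*π).
Sharp Poincaré constant on H^1_0(0, 2/3) is C_P = L/π = 2/(3*π), achieved by sin(3*π/2·x).
This is the k = 2 harmonic; the ratio L/(kπ) is strictly less than C_P = L/π, consistent with the sharp inequality ||u||_L² ≤ C_P ||u'||_L².


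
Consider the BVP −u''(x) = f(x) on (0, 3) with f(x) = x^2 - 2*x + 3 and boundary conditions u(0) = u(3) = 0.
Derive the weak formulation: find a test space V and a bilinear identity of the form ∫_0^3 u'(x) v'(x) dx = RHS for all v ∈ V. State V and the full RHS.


V = H^1_0(0, 3) (so v(0) = v(3) = 0); weak form: ∫_0^3 u'v' dx = ∫_0^3 (x^2 - 2*x + 3) v dx for all v ∈ V.

Multiply both sides by a test function v and integrate from 0 to 3:
  ∫_0^3 −u''(x) v(x) dx = ∫_0^3 f(x) v(x) dx.
Integrate the LHS by parts once:
  ∫_0^3 −u'' v dx = −[u'(x) v(x)]_0^3 + ∫_0^3 u'(x) v'(x) dx.
Thus ∫_0^3 u'(x) v'(x) dx = ∫_0^3 f(x) v(x) dx + [u'(x) v(x)]_0^3.
Choose V so that boundary terms are either known or forced to vanish.
u is Dirichlet: u(0) = u(3) = 0. Let V = H^1_0(0, 3); then v(0) = v(3) = 0, and [u' v]_0^3 = 0.
Weak formulation: find u (satisfying any essential BC) such that ∫_0^3 u'(x) v'(x) dx = ∫_0^3 f v dx for all v ∈ V.
Substituting f(x) = x^2 - 2*x + 3, the right-hand side is ∫_0^3 (x^2 - 2*x + 3) v dx.


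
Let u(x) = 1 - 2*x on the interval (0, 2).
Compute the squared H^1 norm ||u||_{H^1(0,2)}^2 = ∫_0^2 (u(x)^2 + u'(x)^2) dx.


||u||_{H^1}^2 = 38/3

The H^1 norm (squared) on an interval (0, L) is
  ||u||_{H^1}^2 = ∫_0^L u(x)^2 dx + ∫_0^L u'(x)^2 dx.
Compute u'(x) = -2.
Then u(x)^2 = 4*x**2 - 4*x + 1 and u'(x)^2 = 4.
Integrate each monomial from 0 to 2 using ∫_0^2 c·x^n dx = c·2^(n+1)/(n+1):
  ∫_0^2 u(x)^2 dx = ∫_0^2 (4*x^2 - 4*x + 1) dx. Term by term:
    ∫_0^2 4*x^2 dx = 32/3;  ∫_0^2 -4*x dx = -8;  ∫_0^2 1 dx = 2.
  Sum: 32/3 − 8 + 2 = 14/3.
  ∫_0^2 u'(x)^2 dx = ∫_0^2 (4) dx. Term by term:
    ∫_0^2 4 dx = 8.
Adding: ||u||_{H^1}^2 = 14/3 + 8 = 38/3.


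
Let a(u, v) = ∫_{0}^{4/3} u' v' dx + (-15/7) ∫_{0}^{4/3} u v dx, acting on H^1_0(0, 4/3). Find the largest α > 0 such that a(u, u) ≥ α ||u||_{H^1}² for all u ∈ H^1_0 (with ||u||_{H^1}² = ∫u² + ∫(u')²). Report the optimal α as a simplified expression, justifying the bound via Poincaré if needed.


α = 3*(-80 + 21*π^2)/(7*(16 + 9*π^2))

Coercivity of a(·,·) on H^1_0(0, 4/3) means a(u, u) ≥ α ||u||_{H^1}² for every u ∈ H^1_0.
The interval has length L = 4/3, and Poincaré/coercivity depend only on L. Here a(u, u) = ∫(u')² + (-15/7)·∫u².
Here c = -15/7 < 0 with |c| < (π/L)² = 9*π^2/16, so coercivity still holds. The condition a(u,u) ≥ α||u||_{H^1}² reads (1−α)∫(u')² ≥ (α−c)∫u². Any admissible α is ≤ 1 (rapidly oscillating u have ∫u²/∫(u')² → 0), and α = 1 would force 0 ≥ (1−c)∫u², impossible since c < 1; so 1−α > 0. By the sharp Poincaré inequality on H^1_0 of an interval of length L, ∫(u')² ≥ (π/L)²∫u² with equality for the first sine mode sin(π(x−x₀)/L) (x₀ the left endpoint), so the inequality holds for all u iff (1−α)(π/L)² ≥ α − c, i.e. α ≤ ((π/L)² + c)/((π/L)² + 1) = (1 + c(L/π)²)/(1 + (L/π)²). (Direct route, valid since c ≤ 0: Poincaré gives c∫u² ≥ c(L/π)²∫(u')², so a(u,u) ≥ (1 + c(L/π)²)∫(u')², while ||u||_{H^1}² ≤ (1 + (L/π)²)∫(u')²; dividing yields the same α.) With (π/L)² = 9*π^2/16 and c = -15/7, the largest admissible constant is α = ((π/L)² + c)/((π/L)² + 1).
Simplifying, α = 3*(-80 + 21*π^2)/(7*(16 + 9*π^2)).
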